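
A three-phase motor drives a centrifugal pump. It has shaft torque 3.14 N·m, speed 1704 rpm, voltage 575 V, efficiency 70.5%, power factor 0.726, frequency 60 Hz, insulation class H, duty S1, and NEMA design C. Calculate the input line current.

ω = 2π×1704/60 = 178.4 rad/s; P_out = τω = 3.14 × 178.4 = 560 W
P_in = P_out / η = 560 / 0.705 = 794 W
I_L = P_in / (√3·V_L·cosφ) = 794 / (1.732 × 575 × 0.726) = 1.1 A

1.1 A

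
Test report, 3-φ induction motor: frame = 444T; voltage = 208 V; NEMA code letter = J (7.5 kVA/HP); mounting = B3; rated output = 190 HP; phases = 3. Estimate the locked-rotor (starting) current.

S_LR = 7.5 × 190 = 1425 kVA
I_LR = S_LR/(√3·V_L) = 1425000/(1.732×208) = 3960 A

3960 A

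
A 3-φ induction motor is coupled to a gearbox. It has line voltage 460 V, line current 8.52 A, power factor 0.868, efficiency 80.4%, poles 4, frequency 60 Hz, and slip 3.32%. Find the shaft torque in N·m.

26 N·m

P_in = √3·V·I·cosφ = 1.732 × 460 × 8.52 × 0.868 = 5892 W
P_out = η·P_in = 0.804 × 5892 = 4737 W
n_s = 120×60/4 = 1800 rpm; n = 1800×(1−0.0332) = 1740 rpm
ω = 2π×1740/60 = 182.2 rad/s
τ = P_out/ω = 4737/182.2 = 26 N·m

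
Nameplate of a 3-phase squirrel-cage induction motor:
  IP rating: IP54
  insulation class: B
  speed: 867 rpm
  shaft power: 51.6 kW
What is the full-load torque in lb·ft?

ω = 2π × 867/60 = 90.79 rad/s
τ = P/ω = 51600/90.79 = 568.3 N·m
In lb·ft: 568.3/1.356 = 419 lb·ft

419 lb·ft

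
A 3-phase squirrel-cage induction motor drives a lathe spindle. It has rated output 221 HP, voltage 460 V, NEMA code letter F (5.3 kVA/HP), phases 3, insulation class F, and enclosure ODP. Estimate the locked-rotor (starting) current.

S_LR = 5.3 × 221 = 1171.3 kVA
I_LR = S_LR/(√3·V_L) = 1171300/(1.732×460) = 1470 A

1470 A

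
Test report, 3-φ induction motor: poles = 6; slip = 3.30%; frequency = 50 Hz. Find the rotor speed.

n_s = 120f/p = 120×50/6 = 1000 rpm
n = n_s(1 − s) = 1000 × (1 − 0.033) = 967 rpm

967 rpm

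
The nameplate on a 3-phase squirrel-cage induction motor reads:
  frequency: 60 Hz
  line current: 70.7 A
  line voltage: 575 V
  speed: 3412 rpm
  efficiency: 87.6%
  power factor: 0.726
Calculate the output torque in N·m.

125 N·m

P_in = √3·V·I·cosφ = 1.732 × 575 × 70.7 × 0.726 = 51118 W
P_out = η·P_in = 0.876 × 51118 = 44779 W
n = 3412 rpm
ω = 2π×3412/60 = 357.3 rad/s
τ = P_out/ω = 44779/357.3 = 125 N·m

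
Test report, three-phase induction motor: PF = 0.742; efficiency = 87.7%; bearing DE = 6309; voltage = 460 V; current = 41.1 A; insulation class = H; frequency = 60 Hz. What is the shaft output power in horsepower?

P_in = √3·V·I·cosφ = 1.732 × 460 × 41.1 × 0.742 = 24297 W
P_out = η·P_in = 0.877 × 24297 = 21308 W
= 21308/746 = 28.6 HP

28.6 HP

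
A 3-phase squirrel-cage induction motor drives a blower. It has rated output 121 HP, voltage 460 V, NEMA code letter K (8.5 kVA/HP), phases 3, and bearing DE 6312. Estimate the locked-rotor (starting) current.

S_LR = 8.5 × 121 = 1028.5 kVA
I_LR = S_LR/(√3·V_L) = 1028500/(1.732×460) = 1290 A

1290 A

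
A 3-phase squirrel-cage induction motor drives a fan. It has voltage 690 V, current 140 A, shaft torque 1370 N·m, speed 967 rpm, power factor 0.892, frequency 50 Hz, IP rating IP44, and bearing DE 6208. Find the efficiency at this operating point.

93.0 %

ω = 2π × 967/60 = 101.3 rad/s; P_out = τω = 1370 × 101.3 = 138781 W
P_in = √3·V_L·I_L·cosφ = 1.732 × 690 × 140 × 0.892 = 149242 W
η = P_out / P_in = 138781 / 149242 = 0.930 = 93.0%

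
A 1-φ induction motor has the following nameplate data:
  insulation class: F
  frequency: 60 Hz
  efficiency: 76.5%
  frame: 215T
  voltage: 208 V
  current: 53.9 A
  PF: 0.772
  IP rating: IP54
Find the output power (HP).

P_in = V·I·cosφ = 208 × 53.9 × 0.772 = 8655 W
P_out = η·P_in = 0.765 × 8655 = 6621 W
= 6621/746 = 8.88 HP

8.88 HP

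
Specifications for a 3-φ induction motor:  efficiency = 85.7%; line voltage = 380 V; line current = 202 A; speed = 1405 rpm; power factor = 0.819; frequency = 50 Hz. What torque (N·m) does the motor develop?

P_in = √3·V·I·cosφ = 1.732 × 380 × 202 × 0.819 = 108885 W
P_out = η·P_in = 0.857 × 108885 = 93314 W
n = 1405 rpm
ω = 2π×1405/60 = 147.1 rad/s
τ = P_out/ω = 93314/147.1 = 634 N·m

634 N·m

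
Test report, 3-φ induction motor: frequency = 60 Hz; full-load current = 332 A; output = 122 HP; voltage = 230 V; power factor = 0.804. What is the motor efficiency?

P_out = 122 × 746 = 91012 W
P_in = √3·V_L·I_L·cosφ = 1.732 × 230 × 332 × 0.804 = 106333 W
η = P_out / P_in = 91012 / 106333 = 0.856 = 85.6%

85.6 %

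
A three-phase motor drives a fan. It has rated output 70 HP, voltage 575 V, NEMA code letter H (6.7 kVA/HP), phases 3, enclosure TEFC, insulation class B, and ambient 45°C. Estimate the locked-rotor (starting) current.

S_LR = 6.7 × 70 = 469 kVA
I_LR = S_LR/(√3·V_L) = 469000/(1.732×575) = 471 A

471 A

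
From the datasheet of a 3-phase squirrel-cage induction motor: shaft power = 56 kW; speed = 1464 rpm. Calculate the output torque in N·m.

365 N·m

ω = 2π × 1464/60 = 153.3 rad/s
τ = P/ω = 56000/153.3 = 365 N·m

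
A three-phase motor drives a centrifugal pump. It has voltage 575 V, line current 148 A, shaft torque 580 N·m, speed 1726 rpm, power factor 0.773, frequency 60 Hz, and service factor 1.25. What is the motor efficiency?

92.0 %

ω = 2π × 1726/60 = 180.7 rad/s; P_out = τω = 580 × 180.7 = 104806 W
P_in = √3·V_L·I_L·cosφ = 1.732 × 575 × 148 × 0.773 = 113935 W
η = P_out / P_in = 104806 / 113935 = 0.920 = 92.0%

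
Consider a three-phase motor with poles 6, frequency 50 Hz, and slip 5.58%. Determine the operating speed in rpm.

n_s = 120f/p = 120×50/6 = 1000 rpm
n = n_s(1 − s) = 1000 × (1 − 0.0558) = 944 rpm

944 rpm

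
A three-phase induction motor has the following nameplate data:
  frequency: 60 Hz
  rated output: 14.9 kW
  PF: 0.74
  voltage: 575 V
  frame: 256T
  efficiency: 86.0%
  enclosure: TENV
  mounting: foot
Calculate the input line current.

P_out = 14.9 kW = 14900 W
P_in = P_out / η = 14900 / 0.860 = 17326 W
I_L = P_in / (√3·V_L·cosφ) = 17326 / (1.732 × 575 × 0.74) = 23.5 A

23.5 A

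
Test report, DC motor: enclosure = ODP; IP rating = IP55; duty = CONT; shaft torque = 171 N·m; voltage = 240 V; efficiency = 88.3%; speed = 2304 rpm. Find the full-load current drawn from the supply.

ω = 2π×2304/60 = 241.3 rad/s; P_out = τω = 171 × 241.3 = 41262 W
P_in = P_out / η = 41262 / 0.883 = 46729 W
I = P_in / V = 46729 / 240 = 195 A

195 A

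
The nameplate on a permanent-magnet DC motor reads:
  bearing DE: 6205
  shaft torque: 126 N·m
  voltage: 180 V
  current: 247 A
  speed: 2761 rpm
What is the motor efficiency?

ω = 2π × 2761/60 = 289.1 rad/s; P_out = τω = 126 × 289.1 = 36427 W
P_in = V·I = 180 × 247 = 44460 W
η = P_out / P_in = 36427 / 44460 = 0.819 = 81.9%

81.9 %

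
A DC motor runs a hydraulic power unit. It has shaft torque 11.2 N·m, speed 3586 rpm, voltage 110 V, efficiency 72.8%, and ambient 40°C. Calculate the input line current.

ω = 2π×3586/60 = 375.5 rad/s; P_out = τω = 11.2 × 375.5 = 4206 W
P_in = P_out / η = 4206 / 0.728 = 5777 W
I = P_in / V = 5777 / 110 = 52.5 A

52.5 A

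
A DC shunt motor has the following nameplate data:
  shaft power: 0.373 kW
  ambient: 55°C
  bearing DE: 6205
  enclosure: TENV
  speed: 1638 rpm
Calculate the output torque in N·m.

ω = 2π × 1638/60 = 171.5 rad/s
τ = P/ω = 373/171.5 = 2.17 N·m

2.17 N·m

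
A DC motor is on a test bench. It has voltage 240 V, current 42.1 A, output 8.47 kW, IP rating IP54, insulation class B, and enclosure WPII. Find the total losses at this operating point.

1630 W

P_in = V·I = 240×42.1 = 10104 W
P_out = 8470 W
Losses = P_in − P_out = 10104 − 8470 = 1634 W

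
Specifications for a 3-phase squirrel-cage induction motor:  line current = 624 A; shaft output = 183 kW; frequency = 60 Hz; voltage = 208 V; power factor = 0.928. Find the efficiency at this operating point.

87.7 %

P_out = 183 kW = 183000 W
P_in = √3·V_L·I_L·cosφ = 1.732 × 208 × 624 × 0.928 = 208614 W
η = P_out / P_in = 183000 / 208614 = 0.877 = 87.7%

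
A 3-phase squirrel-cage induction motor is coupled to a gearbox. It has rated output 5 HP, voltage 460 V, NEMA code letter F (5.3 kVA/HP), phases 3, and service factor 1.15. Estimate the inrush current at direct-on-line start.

S_LR = 5.3 × 5 = 26.5 kVA
I_LR = S_LR/(√3·V_L) = 26500/(1.732×460) = 33.3 A

33.3 A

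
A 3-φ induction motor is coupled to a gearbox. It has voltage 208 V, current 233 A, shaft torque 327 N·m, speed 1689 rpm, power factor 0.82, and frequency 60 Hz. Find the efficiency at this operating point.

ω = 2π × 1689/60 = 176.9 rad/s; P_out = τω = 327 × 176.9 = 57846 W
P_in = √3·V_L·I_L·cosφ = 1.732 × 208 × 233 × 0.82 = 68831 W
η = P_out / P_in = 57846 / 68831 = 0.840 = 84.0%

84.0 %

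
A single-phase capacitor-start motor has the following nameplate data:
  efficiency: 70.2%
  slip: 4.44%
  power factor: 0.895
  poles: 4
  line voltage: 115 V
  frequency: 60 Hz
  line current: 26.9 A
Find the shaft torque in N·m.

10.8 N·m

P_in = V·I·cosφ = 115 × 26.9 × 0.895 = 2769 W
P_out = η·P_in = 0.702 × 2769 = 1944 W
n_s = 120×60/4 = 1800 rpm; n = 1800×(1−0.0444) = 1720 rpm
ω = 2π×1720/60 = 180.1 rad/s
τ = P_out/ω = 1944/180.1 = 10.8 N·m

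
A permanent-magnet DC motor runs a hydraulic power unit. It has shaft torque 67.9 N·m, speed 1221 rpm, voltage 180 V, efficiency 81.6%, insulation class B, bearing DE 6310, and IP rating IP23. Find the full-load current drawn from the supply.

ω = 2π×1221/60 = 127.9 rad/s; P_out = τω = 67.9 × 127.9 = 8684 W
P_in = P_out / η = 8684 / 0.816 = 10642 W
I = P_in / V = 10642 / 180 = 59.1 A

59.1 A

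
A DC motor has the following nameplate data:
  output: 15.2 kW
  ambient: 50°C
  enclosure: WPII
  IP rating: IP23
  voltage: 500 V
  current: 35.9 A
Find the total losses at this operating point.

P_in = V·I = 500×35.9 = 17950 W
P_out = 15200 W
Losses = P_in − P_out = 17950 − 15200 = 2750 W

2.75 kW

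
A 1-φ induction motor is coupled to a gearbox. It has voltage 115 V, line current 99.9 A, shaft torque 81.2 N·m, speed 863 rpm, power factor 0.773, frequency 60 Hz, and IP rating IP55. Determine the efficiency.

ω = 2π × 863/60 = 90.37 rad/s; P_out = τω = 81.2 × 90.37 = 7338 W
P_in = V·I·cosφ = 115 × 99.9 × 0.773 = 8881 W
η = P_out / P_in = 7338 / 8881 = 0.826 = 82.6%

82.6 %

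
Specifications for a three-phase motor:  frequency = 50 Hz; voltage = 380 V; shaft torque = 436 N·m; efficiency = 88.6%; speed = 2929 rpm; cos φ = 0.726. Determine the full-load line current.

ω = 2π×2929/60 = 306.7 rad/s; P_out = τω = 436 × 306.7 = 133721 W
P_in = P_out / η = 133721 / 0.886 = 150927 W
I_L = P_in / (√3·V_L·cosφ) = 150927 / (1.732 × 380 × 0.726) = 316 A

316 A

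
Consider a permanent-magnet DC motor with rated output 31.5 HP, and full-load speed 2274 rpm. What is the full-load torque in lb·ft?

P_out = 31.5 × 746 = 23499 W
ω = 2π × 2274/60 = 238.1 rad/s
τ = P_out/ω = 23499/238.1 = 98.69 N·m
In lb·ft: 98.69/1.356 = 72.8 lb·ft

72.8 lb·ft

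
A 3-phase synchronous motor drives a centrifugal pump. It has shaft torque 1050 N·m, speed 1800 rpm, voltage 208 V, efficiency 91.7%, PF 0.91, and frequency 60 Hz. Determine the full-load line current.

658 A

ω = 2π×1800/60 = 188.5 rad/s; P_out = τω = 1050 × 188.5 = 197925 W
P_in = P_out / η = 197925 / 0.917 = 215840 W
I_L = P_in / (√3·V_L·cosφ) = 215840 / (1.732 × 208 × 0.91) = 658 A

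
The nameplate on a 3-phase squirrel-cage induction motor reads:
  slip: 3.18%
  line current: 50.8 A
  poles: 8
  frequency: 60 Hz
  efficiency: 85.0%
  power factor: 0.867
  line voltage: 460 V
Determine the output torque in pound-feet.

241 lb·ft

P_in = √3·V·I·cosφ = 1.732 × 460 × 50.8 × 0.867 = 35090 W
P_out = η·P_in = 0.85 × 35090 = 29827 W
n_s = 120×60/8 = 900 rpm; n = 900×(1−0.0318) = 871 rpm
ω = 2π×871/60 = 91.21 rad/s
τ = P_out/ω = 29827/91.21 = 327 N·m
In lb·ft: 327/1.356 = 241 lb·ft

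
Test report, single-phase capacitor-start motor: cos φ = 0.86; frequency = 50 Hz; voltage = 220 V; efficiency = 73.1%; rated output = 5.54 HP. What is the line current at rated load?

29.9 A

P_out = 5.54 × 746 = 4133 W
P_in = P_out / η = 4133 / 0.731 = 5654 W
I = P_in / (V·cosφ) = 5654 / (220 × 0.86) = 29.9 A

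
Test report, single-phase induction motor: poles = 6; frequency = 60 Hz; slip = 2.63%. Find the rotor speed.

n_s = 120f/p = 120×60/6 = 1200 rpm
n = n_s(1 − s) = 1200 × (1 − 0.0263) = 1168 rpm

1168 rpm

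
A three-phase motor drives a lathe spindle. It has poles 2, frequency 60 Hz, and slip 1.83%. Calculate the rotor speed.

3534 rpm

n_s = 120f/p = 120×60/2 = 3600 rpm
n = n_s(1 − s) = 3600 × (1 − 0.0183) = 3534 rpm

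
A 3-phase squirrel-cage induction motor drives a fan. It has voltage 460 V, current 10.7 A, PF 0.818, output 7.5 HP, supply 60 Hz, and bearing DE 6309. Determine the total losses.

P_in = √3·V·I·cosφ = 1.732×460×10.7×0.818 = 6973 W
P_out = 7.5×746 = 5595 W
Losses = P_in − P_out = 6973 − 5595 = 1378 W

1380 W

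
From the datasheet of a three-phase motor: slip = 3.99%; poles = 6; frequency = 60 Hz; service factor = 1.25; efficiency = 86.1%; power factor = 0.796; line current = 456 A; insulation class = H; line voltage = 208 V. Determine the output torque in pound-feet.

P_in = √3·V·I·cosφ = 1.732 × 208 × 456 × 0.796 = 130764 W
P_out = η·P_in = 0.861 × 130764 = 112588 W
n_s = 120×60/6 = 1200 rpm; n = 1200×(1−0.0399) = 1152 rpm
ω = 2π×1152/60 = 120.6 rad/s
τ = P_out/ω = 112588/120.6 = 933.6 N·m
In lb·ft: 933.6/1.356 = 688 lb·ft

688 lb·ft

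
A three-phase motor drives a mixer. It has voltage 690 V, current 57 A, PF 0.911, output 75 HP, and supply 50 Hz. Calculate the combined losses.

6.11 kW

P_in = √3·V·I·cosφ = 1.732×690×57×0.911 = 62057 W
P_out = 75×746 = 55950 W
Losses = P_in − P_out = 62057 − 55950 = 6107 W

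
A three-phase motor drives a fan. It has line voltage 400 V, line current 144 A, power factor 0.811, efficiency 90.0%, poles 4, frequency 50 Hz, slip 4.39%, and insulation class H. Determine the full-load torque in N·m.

485 N·m

P_in = √3·V·I·cosφ = 1.732 × 400 × 144 × 0.811 = 80908 W
P_out = η·P_in = 0.9 × 80908 = 72817 W
n_s = 120×50/4 = 1500 rpm; n = 1500×(1−0.0439) = 1434 rpm
ω = 2π×1434/60 = 150.2 rad/s
τ = P_out/ω = 72817/150.2 = 485 N·m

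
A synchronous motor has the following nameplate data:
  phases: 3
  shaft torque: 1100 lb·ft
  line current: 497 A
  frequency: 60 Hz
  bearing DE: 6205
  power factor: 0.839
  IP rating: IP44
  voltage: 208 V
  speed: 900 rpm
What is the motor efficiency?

93.6 %

τ = 1100 lb·ft × 1.356 = 1492 N·m
ω = 2π × 900/60 = 94.25 rad/s; P_out = τω = 1492 × 94.25 = 140621 W
P_in = √3·V_L·I_L·cosφ = 1.732 × 208 × 497 × 0.839 = 150221 W
η = P_out / P_in = 140621 / 150221 = 0.936 = 93.6%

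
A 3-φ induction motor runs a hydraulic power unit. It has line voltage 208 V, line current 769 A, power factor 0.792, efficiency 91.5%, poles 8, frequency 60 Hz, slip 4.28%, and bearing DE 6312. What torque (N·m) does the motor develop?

2230 N·m

P_in = √3·V·I·cosφ = 1.732 × 208 × 769 × 0.792 = 219413 W
P_out = η·P_in = 0.915 × 219413 = 200763 W
n_s = 120×60/8 = 900 rpm; n = 900×(1−0.0428) = 861 rpm
ω = 2π×861/60 = 90.16 rad/s
τ = P_out/ω = 200763/90.16 = 2230 N·m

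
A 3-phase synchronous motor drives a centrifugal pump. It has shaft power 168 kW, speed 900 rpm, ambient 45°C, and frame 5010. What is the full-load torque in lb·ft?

ω = 2π × 900/60 = 94.25 rad/s
τ = P/ω = 168000/94.25 = 1782 N·m
In lb·ft: 1782/1.356 = 1310 lb·ft

1310 lb·ft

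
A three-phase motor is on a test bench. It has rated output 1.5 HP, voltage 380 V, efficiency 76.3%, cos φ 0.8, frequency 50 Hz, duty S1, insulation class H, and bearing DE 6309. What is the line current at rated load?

P_out = 1.5 × 746 = 1119 W
P_in = P_out / η = 1119 / 0.763 = 1467 W
I_L = P_in / (√3·V_L·cosφ) = 1467 / (1.732 × 380 × 0.8) = 2.79 A

2.79 A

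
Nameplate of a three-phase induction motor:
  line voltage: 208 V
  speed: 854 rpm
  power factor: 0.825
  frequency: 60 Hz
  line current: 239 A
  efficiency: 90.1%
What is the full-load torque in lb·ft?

P_in = √3·V·I·cosφ = 1.732 × 208 × 239 × 0.825 = 71033 W
P_out = η·P_in = 0.901 × 71033 = 64001 W
n = 854 rpm
ω = 2π×854/60 = 89.43 rad/s
τ = P_out/ω = 64001/89.43 = 715.7 N·m
In lb·ft: 715.7/1.356 = 528 lb·ft

528 lb·ft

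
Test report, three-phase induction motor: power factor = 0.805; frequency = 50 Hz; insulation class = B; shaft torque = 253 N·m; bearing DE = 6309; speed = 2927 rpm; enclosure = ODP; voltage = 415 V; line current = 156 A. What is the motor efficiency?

ω = 2π × 2927/60 = 306.5 rad/s; P_out = τω = 253 × 306.5 = 77545 W
P_in = √3·V_L·I_L·cosφ = 1.732 × 415 × 156 × 0.805 = 90264 W
η = P_out / P_in = 77545 / 90264 = 0.859 = 85.9%

85.9 %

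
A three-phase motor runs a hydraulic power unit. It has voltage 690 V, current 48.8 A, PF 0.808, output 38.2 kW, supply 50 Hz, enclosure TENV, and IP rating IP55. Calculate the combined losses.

8920 W

P_in = √3·V·I·cosφ = 1.732×690×48.8×0.808 = 47122 W
P_out = 38200 W
Losses = P_in − P_out = 47122 − 38200 = 8922 W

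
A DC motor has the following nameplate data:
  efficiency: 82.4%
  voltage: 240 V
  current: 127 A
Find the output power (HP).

33.7 HP

P_in = V·I = 240 × 127 = 30480 W
P_out = η·P_in = 0.824 × 30480 = 25116 W
= 25116/746 = 33.7 HP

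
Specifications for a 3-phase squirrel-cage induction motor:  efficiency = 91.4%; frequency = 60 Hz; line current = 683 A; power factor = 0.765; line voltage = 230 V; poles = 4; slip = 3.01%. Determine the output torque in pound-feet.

P_in = √3·V·I·cosφ = 1.732 × 230 × 683 × 0.765 = 208141 W
P_out = η·P_in = 0.914 × 208141 = 190241 W
n_s = 120×60/4 = 1800 rpm; n = 1800×(1−0.0301) = 1746 rpm
ω = 2π×1746/60 = 182.8 rad/s
τ = P_out/ω = 190241/182.8 = 1041 N·m
In lb·ft: 1041/1.356 = 768 lb·ft

768 lb·ft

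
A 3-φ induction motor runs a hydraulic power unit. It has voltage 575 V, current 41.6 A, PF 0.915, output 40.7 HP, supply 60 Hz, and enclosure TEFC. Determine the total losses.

P_in = √3·V·I·cosφ = 1.732×575×41.6×0.915 = 37908 W
P_out = 40.7×746 = 30362 W
Losses = P_in − P_out = 37908 − 30362 = 7546 W

7.55 kW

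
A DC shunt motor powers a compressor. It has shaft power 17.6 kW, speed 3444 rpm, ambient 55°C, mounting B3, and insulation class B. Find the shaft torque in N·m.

48.8 N·m

ω = 2π × 3444/60 = 360.7 rad/s
τ = P/ω = 17600/360.7 = 48.8 N·m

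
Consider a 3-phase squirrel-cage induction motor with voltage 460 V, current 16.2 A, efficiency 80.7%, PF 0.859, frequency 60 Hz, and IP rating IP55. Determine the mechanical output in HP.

P_in = √3·V·I·cosφ = 1.732 × 460 × 16.2 × 0.859 = 11087 W
P_out = η·P_in = 0.807 × 11087 = 8947 W
= 8947/746 = 12 HP

12 HP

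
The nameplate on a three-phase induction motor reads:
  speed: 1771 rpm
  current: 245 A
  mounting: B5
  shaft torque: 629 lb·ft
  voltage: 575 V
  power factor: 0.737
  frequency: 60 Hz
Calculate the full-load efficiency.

τ = 629 lb·ft × 1.356 = 852.9 N·m
ω = 2π × 1771/60 = 185.5 rad/s; P_out = τω = 852.9 × 185.5 = 158213 W
P_in = √3·V_L·I_L·cosφ = 1.732 × 575 × 245 × 0.737 = 179825 W
η = P_out / P_in = 158213 / 179825 = 0.880 = 88.0%

88.0 %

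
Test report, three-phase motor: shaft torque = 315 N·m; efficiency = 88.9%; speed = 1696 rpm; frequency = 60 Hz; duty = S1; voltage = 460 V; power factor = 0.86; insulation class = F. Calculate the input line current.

91.8 A

ω = 2π×1696/60 = 177.6 rad/s; P_out = τω = 315 × 177.6 = 55944 W
P_in = P_out / η = 55944 / 0.889 = 62929 W
I_L = P_in / (√3·V_L·cosφ) = 62929 / (1.732 × 460 × 0.86) = 91.8 A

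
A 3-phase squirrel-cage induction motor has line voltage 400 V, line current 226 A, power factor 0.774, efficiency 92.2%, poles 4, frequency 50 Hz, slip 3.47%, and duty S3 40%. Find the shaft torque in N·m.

737 N·m

P_in = √3·V·I·cosφ = 1.732 × 400 × 226 × 0.774 = 121187 W
P_out = η·P_in = 0.922 × 121187 = 111734 W
n_s = 120×50/4 = 1500 rpm; n = 1500×(1−0.0347) = 1448 rpm
ω = 2π×1448/60 = 151.6 rad/s
τ = P_out/ω = 111734/151.6 = 737 N·m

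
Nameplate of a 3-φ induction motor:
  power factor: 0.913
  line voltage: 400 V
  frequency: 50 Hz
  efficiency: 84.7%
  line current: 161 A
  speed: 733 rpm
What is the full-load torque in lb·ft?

P_in = √3·V·I·cosφ = 1.732 × 400 × 161 × 0.913 = 101837 W
P_out = η·P_in = 0.847 × 101837 = 86256 W
n = 733 rpm
ω = 2π×733/60 = 76.76 rad/s
τ = P_out/ω = 86256/76.76 = 1124 N·m
In lb·ft: 1124/1.356 = 829 lb·ft

829 lb·ft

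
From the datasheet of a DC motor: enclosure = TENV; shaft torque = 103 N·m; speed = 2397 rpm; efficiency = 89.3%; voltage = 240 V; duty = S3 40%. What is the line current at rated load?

ω = 2π×2397/60 = 251 rad/s; P_out = τω = 103 × 251 = 25853 W
P_in = P_out / η = 25853 / 0.893 = 28951 W
I = P_in / V = 28951 / 240 = 121 A

121 A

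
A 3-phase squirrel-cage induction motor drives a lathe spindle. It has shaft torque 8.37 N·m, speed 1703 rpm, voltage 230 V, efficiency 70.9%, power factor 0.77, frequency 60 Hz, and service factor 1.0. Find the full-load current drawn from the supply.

6.86 A

ω = 2π×1703/60 = 178.3 rad/s; P_out = τω = 8.37 × 178.3 = 1492 W
P_in = P_out / η = 1492 / 0.709 = 2104 W
I_L = P_in / (√3·V_L·cosφ) = 2104 / (1.732 × 230 × 0.77) = 6.86 A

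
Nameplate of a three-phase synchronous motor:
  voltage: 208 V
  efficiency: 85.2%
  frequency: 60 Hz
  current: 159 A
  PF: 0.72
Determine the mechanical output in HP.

P_in = √3·V·I·cosφ = 1.732 × 208 × 159 × 0.72 = 41242 W
P_out = η·P_in = 0.852 × 41242 = 35138 W
= 35138/746 = 47.1 HP

47.1 HP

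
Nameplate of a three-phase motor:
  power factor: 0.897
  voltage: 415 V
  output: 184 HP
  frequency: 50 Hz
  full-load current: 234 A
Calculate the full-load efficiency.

91.0 %

P_out = 184 × 746 = 137264 W
P_in = √3·V_L·I_L·cosφ = 1.732 × 415 × 234 × 0.897 = 150870 W
η = P_out / P_in = 137264 / 150870 = 0.910 = 91.0%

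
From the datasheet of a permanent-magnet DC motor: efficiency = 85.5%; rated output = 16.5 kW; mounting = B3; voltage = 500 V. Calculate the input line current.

38.6 A

P_out = 16.5 kW = 16500 W
P_in = P_out / η = 16500 / 0.855 = 19298 W
I = P_in / V = 19298 / 500 = 38.6 A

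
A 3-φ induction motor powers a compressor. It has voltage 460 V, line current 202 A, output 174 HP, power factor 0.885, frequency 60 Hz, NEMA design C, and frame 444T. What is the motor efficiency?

P_out = 174 × 746 = 129804 W
P_in = √3·V_L·I_L·cosφ = 1.732 × 460 × 202 × 0.885 = 142430 W
η = P_out / P_in = 129804 / 142430 = 0.911 = 91.1%

91.1 %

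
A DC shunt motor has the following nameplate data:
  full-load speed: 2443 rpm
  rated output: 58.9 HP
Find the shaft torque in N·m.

P_out = 58.9 × 746 = 43939 W
ω = 2π × 2443/60 = 255.8 rad/s
τ = P_out/ω = 43939/255.8 = 172 N·m

172 N·m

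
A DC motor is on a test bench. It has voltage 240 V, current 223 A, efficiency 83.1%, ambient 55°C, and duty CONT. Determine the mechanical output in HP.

59.6 HP

P_in = V·I = 240 × 223 = 53520 W
P_out = η·P_in = 0.831 × 53520 = 44475 W
= 44475/746 = 59.6 HP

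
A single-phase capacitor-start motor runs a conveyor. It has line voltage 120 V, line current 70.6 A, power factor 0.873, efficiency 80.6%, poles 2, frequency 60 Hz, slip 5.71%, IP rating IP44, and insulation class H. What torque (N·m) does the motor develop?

16.8 N·m

P_in = V·I·cosφ = 120 × 70.6 × 0.873 = 7396 W
P_out = η·P_in = 0.806 × 7396 = 5961 W
n_s = 120×60/2 = 3600 rpm; n = 3600×(1−0.0571) = 3394 rpm
ω = 2π×3394/60 = 355.4 rad/s
τ = P_out/ω = 5961/355.4 = 16.8 N·m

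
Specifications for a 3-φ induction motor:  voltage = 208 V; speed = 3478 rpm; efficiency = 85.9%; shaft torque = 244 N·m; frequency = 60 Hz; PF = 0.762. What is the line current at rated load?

ω = 2π×3478/60 = 364.2 rad/s; P_out = τω = 244 × 364.2 = 88865 W
P_in = P_out / η = 88865 / 0.859 = 103452 W
I_L = P_in / (√3·V_L·cosφ) = 103452 / (1.732 × 208 × 0.762) = 377 A

377 A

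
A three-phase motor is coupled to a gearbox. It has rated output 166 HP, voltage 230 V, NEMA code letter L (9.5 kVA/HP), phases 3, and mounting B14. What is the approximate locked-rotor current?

S_LR = 9.5 × 166 = 1577 kVA
I_LR = S_LR/(√3·V_L) = 1577000/(1.732×230) = 3960 A

3960 A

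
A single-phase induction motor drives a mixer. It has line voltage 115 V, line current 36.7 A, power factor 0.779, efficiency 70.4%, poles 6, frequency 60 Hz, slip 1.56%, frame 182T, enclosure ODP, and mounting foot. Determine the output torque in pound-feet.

P_in = V·I·cosφ = 115 × 36.7 × 0.779 = 3288 W
P_out = η·P_in = 0.704 × 3288 = 2315 W
n_s = 120×60/6 = 1200 rpm; n = 1200×(1−0.0156) = 1181 rpm
ω = 2π×1181/60 = 123.7 rad/s
τ = P_out/ω = 2315/123.7 = 18.71 N·m
In lb·ft: 18.71/1.356 = 13.8 lb·ft

13.8 lb·ft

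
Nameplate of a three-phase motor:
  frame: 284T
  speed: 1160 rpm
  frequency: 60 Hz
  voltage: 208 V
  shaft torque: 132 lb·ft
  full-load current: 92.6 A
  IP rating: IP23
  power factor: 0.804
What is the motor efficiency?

τ = 132 lb·ft × 1.356 = 179 N·m
ω = 2π × 1160/60 = 121.5 rad/s; P_out = τω = 179 × 121.5 = 21749 W
P_in = √3·V_L·I_L·cosφ = 1.732 × 208 × 92.6 × 0.804 = 26821 W
η = P_out / P_in = 21749 / 26821 = 0.811 = 81.1%

81.1 %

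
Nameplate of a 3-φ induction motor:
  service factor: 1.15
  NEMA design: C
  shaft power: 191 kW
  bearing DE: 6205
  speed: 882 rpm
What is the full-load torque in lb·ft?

1530 lb·ft

ω = 2π × 882/60 = 92.36 rad/s
τ = P/ω = 191000/92.36 = 2068 N·m
In lb·ft: 2068/1.356 = 1530 lb·ft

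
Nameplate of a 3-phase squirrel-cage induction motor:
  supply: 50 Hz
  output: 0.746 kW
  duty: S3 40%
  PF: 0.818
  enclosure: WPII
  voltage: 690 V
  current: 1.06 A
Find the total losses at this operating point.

290 W

P_in = √3·V·I·cosφ = 1.732×690×1.06×0.818 = 1036 W
P_out = 746 W
Losses = P_in − P_out = 1036 − 746 = 290 W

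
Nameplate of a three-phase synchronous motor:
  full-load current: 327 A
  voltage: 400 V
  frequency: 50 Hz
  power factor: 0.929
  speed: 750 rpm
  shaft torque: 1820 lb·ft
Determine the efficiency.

τ = 1820 lb·ft × 1.356 = 2468 N·m
ω = 2π × 750/60 = 78.54 rad/s; P_out = τω = 2468 × 78.54 = 193837 W
P_in = √3·V_L·I_L·cosφ = 1.732 × 400 × 327 × 0.929 = 210461 W
η = P_out / P_in = 193837 / 210461 = 0.921 = 92.1%

92.1 %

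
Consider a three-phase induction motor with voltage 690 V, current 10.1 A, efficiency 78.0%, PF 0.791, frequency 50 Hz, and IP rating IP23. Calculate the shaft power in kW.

7.45 kW

P_in = √3·V·I·cosφ = 1.732 × 690 × 10.1 × 0.791 = 9548 W
P_out = η·P_in = 0.78 × 9548 = 7447 W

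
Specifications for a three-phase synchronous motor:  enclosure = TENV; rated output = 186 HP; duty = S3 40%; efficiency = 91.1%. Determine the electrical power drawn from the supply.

152 kW

P_out = 186 × 746 = 138756 W
P_in = P_out/η = 138756/0.911 = 152312 W = 152 kW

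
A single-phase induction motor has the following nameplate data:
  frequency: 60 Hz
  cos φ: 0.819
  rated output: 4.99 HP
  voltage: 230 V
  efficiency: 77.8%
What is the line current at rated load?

P_out = 4.99 × 746 = 3723 W
P_in = P_out / η = 3723 / 0.778 = 4785 W
I = P_in / (V·cosφ) = 4785 / (230 × 0.819) = 25.4 A

25.4 A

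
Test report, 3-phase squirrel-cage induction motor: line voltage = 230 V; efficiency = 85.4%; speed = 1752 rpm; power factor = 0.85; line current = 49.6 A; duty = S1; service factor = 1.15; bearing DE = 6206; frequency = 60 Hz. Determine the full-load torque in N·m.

P_in = √3·V·I·cosφ = 1.732 × 230 × 49.6 × 0.85 = 16795 W
P_out = η·P_in = 0.854 × 16795 = 14343 W
n = 1752 rpm
ω = 2π×1752/60 = 183.5 rad/s
τ = P_out/ω = 14343/183.5 = 78.2 N·m

78.2 N·m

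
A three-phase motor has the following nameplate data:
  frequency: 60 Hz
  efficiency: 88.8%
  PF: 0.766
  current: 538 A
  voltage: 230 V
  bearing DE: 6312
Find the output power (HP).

195 HP

P_in = √3·V·I·cosφ = 1.732 × 230 × 538 × 0.766 = 164167 W
P_out = η·P_in = 0.888 × 164167 = 145780 W
= 145780/746 = 195 HP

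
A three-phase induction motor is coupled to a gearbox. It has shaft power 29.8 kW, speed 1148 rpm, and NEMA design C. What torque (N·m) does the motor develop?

ω = 2π × 1148/60 = 120.2 rad/s
τ = P/ω = 29800/120.2 = 248 N·m

248 N·m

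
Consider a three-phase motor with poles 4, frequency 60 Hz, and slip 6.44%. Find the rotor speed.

n_s = 120f/p = 120×60/4 = 1800 rpm
n = n_s(1 − s) = 1800 × (1 − 0.0644) = 1684 rpm

1684 rpm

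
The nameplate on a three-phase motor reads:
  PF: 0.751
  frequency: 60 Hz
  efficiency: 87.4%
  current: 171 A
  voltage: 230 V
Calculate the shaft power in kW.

44.7 kW

P_in = √3·V·I·cosφ = 1.732 × 230 × 171 × 0.751 = 51158 W
P_out = η·P_in = 0.874 × 51158 = 44712 W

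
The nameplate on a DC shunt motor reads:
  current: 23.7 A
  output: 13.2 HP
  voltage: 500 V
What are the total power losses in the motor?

2 kW

P_in = V·I = 500×23.7 = 11850 W
P_out = 13.2×746 = 9847 W
Losses = P_in − P_out = 11850 − 9847 = 2003 W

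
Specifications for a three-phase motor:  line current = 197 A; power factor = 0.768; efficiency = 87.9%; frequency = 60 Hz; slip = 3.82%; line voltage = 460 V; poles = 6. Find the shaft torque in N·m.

P_in = √3·V·I·cosφ = 1.732 × 460 × 197 × 0.768 = 120541 W
P_out = η·P_in = 0.879 × 120541 = 105956 W
n_s = 120×60/6 = 1200 rpm; n = 1200×(1−0.0382) = 1154 rpm
ω = 2π×1154/60 = 120.8 rad/s
τ = P_out/ω = 105956/120.8 = 877 N·m

877 N·m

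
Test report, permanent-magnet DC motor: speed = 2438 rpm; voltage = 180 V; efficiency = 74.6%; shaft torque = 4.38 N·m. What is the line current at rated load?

ω = 2π×2438/60 = 255.3 rad/s; P_out = τω = 4.38 × 255.3 = 1118 W
P_in = P_out / η = 1118 / 0.746 = 1499 W
I = P_in / V = 1499 / 180 = 8.33 A

8.33 A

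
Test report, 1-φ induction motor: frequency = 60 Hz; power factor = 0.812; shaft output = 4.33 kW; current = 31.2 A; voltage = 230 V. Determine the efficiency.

74.3 %

P_out = 4.33 kW = 4330 W
P_in = V·I·cosφ = 230 × 31.2 × 0.812 = 5827 W
η = P_out / P_in = 4330 / 5827 = 0.743 = 74.3%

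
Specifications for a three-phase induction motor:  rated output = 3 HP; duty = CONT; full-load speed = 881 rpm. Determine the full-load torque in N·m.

24.3 N·m

P_out = 3 × 746 = 2238 W
ω = 2π × 881/60 = 92.26 rad/s
τ = P_out/ω = 2238/92.26 = 24.3 N·m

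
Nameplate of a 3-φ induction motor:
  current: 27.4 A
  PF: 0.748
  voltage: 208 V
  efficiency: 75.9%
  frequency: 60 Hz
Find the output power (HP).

P_in = √3·V·I·cosφ = 1.732 × 208 × 27.4 × 0.748 = 7384 W
P_out = η·P_in = 0.759 × 7384 = 5604 W
= 5604/746 = 7.51 HP

7.51 HP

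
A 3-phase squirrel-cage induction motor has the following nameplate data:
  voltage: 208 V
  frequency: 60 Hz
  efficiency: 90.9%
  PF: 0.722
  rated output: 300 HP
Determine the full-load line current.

947 A

P_out = 300 × 746 = 223800 W
P_in = P_out / η = 223800 / 0.909 = 246205 W
I_L = P_in / (√3·V_L·cosφ) = 246205 / (1.732 × 208 × 0.722) = 947 A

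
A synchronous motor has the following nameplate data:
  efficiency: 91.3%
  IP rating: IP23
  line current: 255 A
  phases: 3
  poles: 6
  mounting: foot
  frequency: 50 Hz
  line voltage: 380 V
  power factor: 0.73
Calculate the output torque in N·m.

P_in = √3·V·I·cosφ = 1.732 × 380 × 255 × 0.73 = 122516 W
P_out = η·P_in = 0.913 × 122516 = 111857 W
n = n_s = 120×50/6 = 1000 rpm (synchronous)
ω = 2π×1000/60 = 104.7 rad/s
τ = P_out/ω = 111857/104.7 = 1070 N·m

1070 N·m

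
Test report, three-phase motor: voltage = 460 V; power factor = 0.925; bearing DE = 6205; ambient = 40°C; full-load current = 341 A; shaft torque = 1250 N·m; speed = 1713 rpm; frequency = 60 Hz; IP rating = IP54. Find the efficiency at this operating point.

ω = 2π × 1713/60 = 179.4 rad/s; P_out = τω = 1250 × 179.4 = 224250 W
P_in = √3·V_L·I_L·cosφ = 1.732 × 460 × 341 × 0.925 = 251305 W
η = P_out / P_in = 224250 / 251305 = 0.892 = 89.2%

89.2 %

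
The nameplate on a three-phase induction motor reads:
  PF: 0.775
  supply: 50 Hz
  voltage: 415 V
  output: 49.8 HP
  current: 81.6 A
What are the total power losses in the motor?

8.31 kW

P_in = √3·V·I·cosφ = 1.732×415×81.6×0.775 = 45456 W
P_out = 49.8×746 = 37151 W
Losses = P_in − P_out = 45456 − 37151 = 8305 W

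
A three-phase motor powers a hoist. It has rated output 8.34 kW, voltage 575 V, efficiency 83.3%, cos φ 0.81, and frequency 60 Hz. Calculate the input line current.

12.4 A

P_out = 8.34 kW = 8340 W
P_in = P_out / η = 8340 / 0.833 = 10012 W
I_L = P_in / (√3·V_L·cosφ) = 10012 / (1.732 × 575 × 0.81) = 12.4 A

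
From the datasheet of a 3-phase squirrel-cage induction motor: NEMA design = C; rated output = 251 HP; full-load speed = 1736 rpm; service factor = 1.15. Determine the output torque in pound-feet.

P_out = 251 × 746 = 187246 W
ω = 2π × 1736/60 = 181.8 rad/s
τ = P_out/ω = 187246/181.8 = 1030 N·m
In lb·ft: 1030/1.356 = 760 lb·ft

760 lb·ft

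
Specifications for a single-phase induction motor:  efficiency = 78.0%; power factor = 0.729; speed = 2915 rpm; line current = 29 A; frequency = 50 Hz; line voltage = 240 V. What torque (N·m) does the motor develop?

P_in = V·I·cosφ = 240 × 29 × 0.729 = 5074 W
P_out = η·P_in = 0.78 × 5074 = 3958 W
n = 2915 rpm
ω = 2π×2915/60 = 305.3 rad/s
τ = P_out/ω = 3958/305.3 = 13 N·m

13 N·m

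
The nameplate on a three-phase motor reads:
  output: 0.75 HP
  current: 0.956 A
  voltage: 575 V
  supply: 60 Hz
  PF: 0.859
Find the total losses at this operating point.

P_in = √3·V·I·cosφ = 1.732×575×0.956×0.859 = 818 W
P_out = 0.75×746 = 560 W
Losses = P_in − P_out = 818 − 560 = 258 W

258 W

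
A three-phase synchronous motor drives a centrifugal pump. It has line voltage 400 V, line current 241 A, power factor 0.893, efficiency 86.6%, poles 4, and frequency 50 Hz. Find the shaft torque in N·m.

P_in = √3·V·I·cosφ = 1.732 × 400 × 241 × 0.893 = 149100 W
P_out = η·P_in = 0.866 × 149100 = 129121 W
n = n_s = 120×50/4 = 1500 rpm (synchronous)
ω = 2π×1500/60 = 157.1 rad/s
τ = P_out/ω = 129121/157.1 = 822 N·m

822 N·m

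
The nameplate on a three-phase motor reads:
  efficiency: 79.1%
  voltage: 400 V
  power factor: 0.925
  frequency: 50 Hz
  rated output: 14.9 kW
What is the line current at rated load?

29.4 A

P_out = 14.9 kW = 14900 W
P_in = P_out / η = 14900 / 0.791 = 18837 W
I_L = P_in / (√3·V_L·cosφ) = 18837 / (1.732 × 400 × 0.925) = 29.4 A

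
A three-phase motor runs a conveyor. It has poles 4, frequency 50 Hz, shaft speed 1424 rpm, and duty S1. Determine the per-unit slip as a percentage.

n_s = 120f/p = 120×50/4 = 1500 rpm
s = (n_s − n)/n_s = (1500 − 1424)/1500 = 0.0507

5.1 %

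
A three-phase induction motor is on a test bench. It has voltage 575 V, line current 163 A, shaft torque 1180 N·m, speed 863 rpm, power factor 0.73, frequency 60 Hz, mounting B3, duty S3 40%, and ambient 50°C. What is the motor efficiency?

90.0 %

ω = 2π × 863/60 = 90.37 rad/s; P_out = τω = 1180 × 90.37 = 106637 W
P_in = √3·V_L·I_L·cosφ = 1.732 × 575 × 163 × 0.73 = 118502 W
η = P_out / P_in = 106637 / 118502 = 0.900 = 90.0%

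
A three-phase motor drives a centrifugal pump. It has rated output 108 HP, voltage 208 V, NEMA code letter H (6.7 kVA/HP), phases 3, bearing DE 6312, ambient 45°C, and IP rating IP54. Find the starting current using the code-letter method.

S_LR = 6.7 × 108 = 723.6 kVA
I_LR = S_LR/(√3·V_L) = 723600/(1.732×208) = 2010 A

2010 A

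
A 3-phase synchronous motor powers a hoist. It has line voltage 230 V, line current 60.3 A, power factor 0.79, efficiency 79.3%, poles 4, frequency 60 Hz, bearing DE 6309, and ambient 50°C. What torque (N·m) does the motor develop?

P_in = √3·V·I·cosφ = 1.732 × 230 × 60.3 × 0.79 = 18977 W
P_out = η·P_in = 0.793 × 18977 = 15049 W
n = n_s = 120×60/4 = 1800 rpm (synchronous)
ω = 2π×1800/60 = 188.5 rad/s
τ = P_out/ω = 15049/188.5 = 79.8 N·m

79.8 N·m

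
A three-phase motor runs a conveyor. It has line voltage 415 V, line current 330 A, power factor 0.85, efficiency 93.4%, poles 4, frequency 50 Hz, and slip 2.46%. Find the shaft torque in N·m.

P_in = √3·V·I·cosφ = 1.732 × 415 × 330 × 0.85 = 201618 W
P_out = η·P_in = 0.934 × 201618 = 188311 W
n_s = 120×50/4 = 1500 rpm; n = 1500×(1−0.0246) = 1463 rpm
ω = 2π×1463/60 = 153.2 rad/s
τ = P_out/ω = 188311/153.2 = 1230 N·m

1230 N·m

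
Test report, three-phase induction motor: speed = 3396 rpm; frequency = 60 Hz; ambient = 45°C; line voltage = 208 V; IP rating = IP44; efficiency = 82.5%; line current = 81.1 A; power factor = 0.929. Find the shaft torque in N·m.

P_in = √3·V·I·cosφ = 1.732 × 208 × 81.1 × 0.929 = 27142 W
P_out = η·P_in = 0.825 × 27142 = 22392 W
n = 3396 rpm
ω = 2π×3396/60 = 355.6 rad/s
τ = P_out/ω = 22392/355.6 = 63 N·m

63 N·m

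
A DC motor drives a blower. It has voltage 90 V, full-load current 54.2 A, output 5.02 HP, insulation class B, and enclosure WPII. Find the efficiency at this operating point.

76.8 %

P_out = 5.02 × 746 = 3745 W
P_in = V·I = 90 × 54.2 = 4878 W
η = P_out / P_in = 3745 / 4878 = 0.768 = 76.8%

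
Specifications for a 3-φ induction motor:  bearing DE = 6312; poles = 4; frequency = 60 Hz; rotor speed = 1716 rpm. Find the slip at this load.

4.67 %

n_s = 120f/p = 120×60/4 = 1800 rpm
s = (n_s − n)/n_s = (1800 − 1716)/1800 = 0.0467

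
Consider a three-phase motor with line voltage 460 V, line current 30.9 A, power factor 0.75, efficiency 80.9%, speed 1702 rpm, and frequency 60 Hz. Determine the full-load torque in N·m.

83.8 N·m

P_in = √3·V·I·cosφ = 1.732 × 460 × 30.9 × 0.75 = 18464 W
P_out = η·P_in = 0.809 × 18464 = 14937 W
n = 1702 rpm
ω = 2π×1702/60 = 178.2 rad/s
τ = P_out/ω = 14937/178.2 = 83.8 N·m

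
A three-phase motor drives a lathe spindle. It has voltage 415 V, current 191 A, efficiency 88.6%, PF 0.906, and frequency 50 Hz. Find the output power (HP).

P_in = √3·V·I·cosφ = 1.732 × 415 × 191 × 0.906 = 124382 W
P_out = η·P_in = 0.886 × 124382 = 110202 W
= 110202/746 = 148 HP

148 HP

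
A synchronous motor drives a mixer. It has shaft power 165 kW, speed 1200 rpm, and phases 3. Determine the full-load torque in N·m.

1310 N·m

ω = 2π × 1200/60 = 125.7 rad/s
τ = P/ω = 165000/125.7 = 1310 N·m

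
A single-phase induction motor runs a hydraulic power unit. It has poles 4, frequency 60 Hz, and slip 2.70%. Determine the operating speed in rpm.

n_s = 120f/p = 120×60/4 = 1800 rpm
n = n_s(1 − s) = 1800 × (1 − 0.027) = 1751 rpm

1751 rpm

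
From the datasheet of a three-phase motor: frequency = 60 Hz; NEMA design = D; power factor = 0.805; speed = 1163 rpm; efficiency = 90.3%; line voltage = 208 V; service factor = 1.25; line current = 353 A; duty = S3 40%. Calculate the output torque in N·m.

759 N·m

P_in = √3·V·I·cosφ = 1.732 × 208 × 353 × 0.805 = 102372 W
P_out = η·P_in = 0.903 × 102372 = 92442 W
n = 1163 rpm
ω = 2π×1163/60 = 121.8 rad/s
τ = P_out/ω = 92442/121.8 = 759 N·m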